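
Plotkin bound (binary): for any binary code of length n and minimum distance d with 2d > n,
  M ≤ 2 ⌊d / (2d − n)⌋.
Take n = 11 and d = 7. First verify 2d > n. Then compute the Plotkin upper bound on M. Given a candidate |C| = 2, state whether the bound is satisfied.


Plotkin bound M ≤ 4; given |C| = 2 ≤ bound (satisfied).

Check applicability: 2d = 14, n = 11.
2d − n = 3 > 0, so Plotkin applies.
Compute d/(2d−n) = 7/3 ≈ 2.3333.
⌊d/(2d−n)⌋ = 2.
Plotkin bound: M ≤ 2·2 = 4.
Given |C| = 2, check: satisfied.
This |C| is below the Plotkin bound.


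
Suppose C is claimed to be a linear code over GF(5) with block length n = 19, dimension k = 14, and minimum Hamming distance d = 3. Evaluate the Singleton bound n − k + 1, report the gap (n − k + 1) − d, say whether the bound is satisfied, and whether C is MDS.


Singleton RHS = n − k + 1 = 6, slack = 3, bound satisfied, not MDS.

Singleton bound: d ≤ n − k + 1.
Here n = 19, k = 14, so n − k + 1 = 6.
Given d = 3, check d ≤ 6: YES.
Slack = (n − k + 1) − d = 3.
The code is NOT MDS (slack = 3 > 0).
Description: the claimed parameters are [19, 14, 3]_5; such a code would be non-MDS.


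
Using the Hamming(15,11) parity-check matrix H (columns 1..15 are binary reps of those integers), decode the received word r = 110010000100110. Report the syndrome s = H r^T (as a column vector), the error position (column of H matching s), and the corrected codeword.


s = (1, 1, 1, 1)^T, error position = 15, corrected codeword c = 110010000100111

Compute s = H r^T mod 2 one row at a time:
  s_1 = 0 + 0 + 1 + 0 + 0 + 1 + 1 + 0 = 3 ≡ 1 (mod 2).
  s_2 = 0 + 1 + 0 + 0 + 0 + 1 + 1 + 0 = 3 ≡ 1 (mod 2).
  s_3 = 1 + 0 + 0 + 0 + 1 + 0 + 1 + 0 = 3 ≡ 1 (mod 2).
  s_4 = 1 + 0 + 1 + 0 + 0 + 0 + 1 + 0 = 3 ≡ 1 (mod 2).
s = (1, 1, 1, 1)^T — this equals column 15 of H (binary 1111), so error is at position 15.
Correct: flip bit 15 of r = 110010000100110 to get c = 110010000100111.


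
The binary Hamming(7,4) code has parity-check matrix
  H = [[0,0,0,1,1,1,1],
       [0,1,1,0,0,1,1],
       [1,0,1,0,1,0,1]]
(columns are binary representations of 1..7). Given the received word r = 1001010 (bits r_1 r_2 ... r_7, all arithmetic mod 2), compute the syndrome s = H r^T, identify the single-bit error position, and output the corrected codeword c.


s = (0, 1, 1)^T, error position = 3, corrected codeword c = 1011010

Compute s = H r^T mod 2 one row at a time:
  s_1 = 1 + 0 + 1 + 0 = 2 ≡ 0 (mod 2).
  s_2 = 0 + 0 + 1 + 0 = 1 ≡ 1 (mod 2).
  s_3 = 1 + 0 + 0 + 0 = 1 ≡ 1 (mod 2).
s = (0, 1, 1)^T — this equals column 3 of H (binary 011), so error is at position 3.
Correct: flip bit 3 of r = 1001010 to get c = 1011010.


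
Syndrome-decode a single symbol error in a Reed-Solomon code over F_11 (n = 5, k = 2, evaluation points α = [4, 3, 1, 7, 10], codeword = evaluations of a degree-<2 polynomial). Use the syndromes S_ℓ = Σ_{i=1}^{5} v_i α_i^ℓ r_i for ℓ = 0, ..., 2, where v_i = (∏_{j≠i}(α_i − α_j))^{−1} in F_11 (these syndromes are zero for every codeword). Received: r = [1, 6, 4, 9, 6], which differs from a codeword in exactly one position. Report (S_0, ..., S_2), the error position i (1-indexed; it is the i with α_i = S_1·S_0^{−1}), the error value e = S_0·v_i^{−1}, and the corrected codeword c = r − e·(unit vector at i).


S = (7, 10, 8), error at position 2, error magnitude e = 4, c = [1, 2, 4, 9, 6].

Step 1: column multipliers v_i = (∏_{j≠i}(α_i − α_j))^{−1} mod 11.
  i = 1 (α = 4): (4−3)(4−1)(4−7)(4−10) = 1·3·(−3)·(−6) = 54 ≡ 10, so v_1 = 10^{−1} = 10 (mod 11).
  i = 2 (α = 3): (3−4)(3−1)(3−7)(3−10) = (−1)·2·(−4)·(−7) = −56 ≡ 10, so v_2 = 10^{−1} = 10 (mod 11).
  i = 3 (α = 1): (1−4)(1−3)(1−7)(1−10) = (−3)·(−2)·(−6)·(−9) = 324 ≡ 5, so v_3 = 5^{−1} = 9 (mod 11).
  i = 4 (α = 7): (7−4)(7−3)(7−1)(7−10) = 3·4·6·(−3) = −216 ≡ 4, so v_4 = 4^{−1} = 3 (mod 11).
  i = 5 (α = 10): (10−4)(10−3)(10−1)(10−7) = 6·7·9·3 = 1134 ≡ 1, so v_5 = 1^{−1} = 1 (mod 11).
  v = [10, 10, 9, 3, 1].
Step 2: syndromes of r = [1, 6, 4, 9, 6] (all sums mod 11).
  S_0 = Σ v_i r_i = 10·1 + 10·6 + 9·4 + 3·9 + 1·6 = 139 ≡ 7.
  S_1 = Σ v_i α_i r_i = 10·4·1 + 10·3·6 + 9·1·4 + 3·7·9 + 1·10·6 = 505 ≡ 10.
  α_i^2 mod 11 = [5, 9, 1, 5, 1].
  S_2 = Σ v_i α_i^2 r_i = 10·5·1 + 10·9·6 + 9·1·4 + 3·5·9 + 1·1·6 = 767 ≡ 8.
  S = (7, 10, 8) ≠ 0, so r is not a codeword (an error is present).
Step 3: locate the error. For a single error e at position i, S_ℓ = v_i·e·α_i^ℓ, so α_err = S_1/S_0.
  S_0^{−1} = 7^{−1} = 8 (mod 11), so α_err = 10·8 = 80 ≡ 3 = α_2. Error position i = 2.
  Consistency check: S_2/S_1 = 8·10 = 80 ≡ 3 = α_err ✓ (single-error assumption holds).
Step 4: error magnitude e = S_0/v_2 = S_0·∏_{j≠2}(α_2 − α_j) = 7·10 = 70 ≡ 4 (mod 11).
Step 5: correct position 2: c_2 = r_2 − e = 6 − 4 ≡ 2 (mod 11). Hence c = [1, 2, 4, 9, 6].
  Check: interpolating c through the α_i gives m(x) = 5 + 10·x (degree < 2) with m(α_i) = c_i for every i, so c is indeed a codeword.


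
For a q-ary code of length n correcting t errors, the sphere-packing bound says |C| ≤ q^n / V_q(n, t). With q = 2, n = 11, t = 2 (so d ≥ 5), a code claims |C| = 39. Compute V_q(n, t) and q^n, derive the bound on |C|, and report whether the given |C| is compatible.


V_q(n, t) = 67, q^n = 2048, Hamming bound = 30, |C| = 39 > bound (violated).

Step 1: Compute V_q(n, t) = Σ_{j=0}^2 C(n, j) (q−1)^j.
  j = 0: C(11,0)·(1)^0 = 1·1 = 1.
  j = 1: C(11,1)·(1)^1 = 11·1 = 11.
  j = 2: C(11,2)·(1)^2 = 55·1 = 55.
  V_q(n, t) = 1 + 11 + 55 = 67.
Step 2: q^n = 2^11 = 2048.
Step 3: Hamming bound ⌊q^n / V_q(n,t)⌋ = ⌊2048/67⌋ = 30.
Step 4: Compare |C| = 39 to 30: violated.
The claimed |C| lies above the Hamming bound, so no 2-ary code of length 11 with d ≥ 5 can have 39 codewords.


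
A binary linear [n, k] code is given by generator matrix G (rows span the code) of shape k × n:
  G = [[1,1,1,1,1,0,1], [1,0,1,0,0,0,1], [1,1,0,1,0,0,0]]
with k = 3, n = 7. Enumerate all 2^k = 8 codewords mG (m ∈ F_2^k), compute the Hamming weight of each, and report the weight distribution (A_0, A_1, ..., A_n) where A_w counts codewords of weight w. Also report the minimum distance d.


Weight distribution: A_0 = 1, A_2 = 1, A_3 = 4, A_4 = 1, A_6 = 1. Minimum distance d = 2.

Enumerate all 2^3 = 8 messages m ∈ F_2^3.
For each, compute codeword c = mG in F_2^7, then tally its weight.
  m = 000 → c = 0000000, weight = 0.
  m = 100 → c = 1111101, weight = 6.
  m = 010 → c = 1010001, weight = 3.
  m = 110 → c = 0101100, weight = 3.
  m = 001 → c = 1101000, weight = 3.
  m = 101 → c = 0010101, weight = 3.
  m = 011 → c = 0111001, weight = 4.
  m = 111 → c = 1000100, weight = 2.
Tally weights:
  weight 0: 1 codewords.
  weight 2: 1 codewords.
  weight 3: 4 codewords.
  weight 4: 1 codewords.
  weight 6: 1 codewords.
Minimum distance d = smallest w > 0 with A_w > 0 = 2.
Sanity: Σ A_w = 8 = 2^3 = 8 ✓.


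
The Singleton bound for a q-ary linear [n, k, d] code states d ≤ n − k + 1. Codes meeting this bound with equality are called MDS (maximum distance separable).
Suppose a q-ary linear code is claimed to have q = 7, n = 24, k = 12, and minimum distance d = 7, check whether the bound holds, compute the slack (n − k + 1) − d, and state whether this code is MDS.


Singleton RHS = n − k + 1 = 13, slack = 6, bound satisfied, not MDS.

Singleton bound: d ≤ n − k + 1.
Here n = 24, k = 12, so n − k + 1 = 13.
Given d = 7, check d ≤ 13: YES.
Slack = (n − k + 1) − d = 6.
The code is NOT MDS (slack = 6 > 0).
Description: the claimed parameters are [24, 12, 7]_7; such a code would be non-MDS.


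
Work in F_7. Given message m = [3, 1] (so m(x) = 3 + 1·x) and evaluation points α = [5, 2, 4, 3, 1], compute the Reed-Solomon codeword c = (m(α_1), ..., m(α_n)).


c = [1, 5, 0, 6, 4]

Message polynomial: m(x) = 3 + 1·x (mod 7).
For each evaluation point α_i, compute m(α_i) mod 7:
  α_1 = 5: Horner steps 1 → 1, so m(5) = 1.
  α_2 = 2: Horner steps 1 → 5, so m(2) = 5.
  α_3 = 4: Horner steps 1 → 0, so m(4) = 0.
  α_4 = 3: Horner steps 1 → 6, so m(3) = 6.
  α_5 = 1: Horner steps 1 → 4, so m(1) = 4.
Codeword c = [1, 5, 0, 6, 4] ∈ F_7^5.


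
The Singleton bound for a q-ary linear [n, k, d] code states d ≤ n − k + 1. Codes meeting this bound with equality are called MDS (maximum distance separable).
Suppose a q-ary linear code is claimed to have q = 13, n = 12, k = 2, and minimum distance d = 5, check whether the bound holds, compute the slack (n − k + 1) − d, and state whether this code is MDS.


Singleton RHS = n − k + 1 = 11, slack = 6, bound satisfied, not MDS.

Singleton bound: d ≤ n − k + 1.
Here n = 12, k = 2, so n − k + 1 = 11.
Given d = 5, check d ≤ 11: YES.
Slack = (n − k + 1) − d = 6.
The code is NOT MDS (slack = 6 > 0).
Description: the claimed parameters are [12, 2, 5]_13; such a code would be non-MDS.


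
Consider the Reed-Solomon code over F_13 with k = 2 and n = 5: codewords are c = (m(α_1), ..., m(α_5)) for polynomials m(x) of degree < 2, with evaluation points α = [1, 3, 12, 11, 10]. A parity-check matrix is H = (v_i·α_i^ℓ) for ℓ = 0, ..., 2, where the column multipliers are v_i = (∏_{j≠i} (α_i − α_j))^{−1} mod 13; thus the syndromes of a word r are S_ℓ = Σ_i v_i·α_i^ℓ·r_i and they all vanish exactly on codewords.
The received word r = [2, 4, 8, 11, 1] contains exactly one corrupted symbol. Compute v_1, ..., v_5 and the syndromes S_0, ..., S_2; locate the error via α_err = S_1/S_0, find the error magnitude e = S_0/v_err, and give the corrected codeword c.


S = (10, 4, 12), error at position 2, error magnitude e = 8, c = [2, 9, 8, 11, 1].

Step 1: column multipliers v_i = (∏_{j≠i}(α_i − α_j))^{−1} mod 13.
  i = 1 (α = 1): (1−3)(1−12)(1−11)(1−10) = (−2)·(−11)·(−10)·(−9) = 1980 ≡ 4, so v_1 = 4^{−1} = 10 (mod 13).
  i = 2 (α = 3): (3−1)(3−12)(3−11)(3−10) = 2·(−9)·(−8)·(−7) = −1008 ≡ 6, so v_2 = 6^{−1} = 11 (mod 13).
  i = 3 (α = 12): (12−1)(12−3)(12−11)(12−10) = 11·9·1·2 = 198 ≡ 3, so v_3 = 3^{−1} = 9 (mod 13).
  i = 4 (α = 11): (11−1)(11−3)(11−12)(11−10) = 10·8·(−1)·1 = −80 ≡ 11, so v_4 = 11^{−1} = 6 (mod 13).
  i = 5 (α = 10): (10−1)(10−3)(10−12)(10−11) = 9·7·(−2)·(−1) = 126 ≡ 9, so v_5 = 9^{−1} = 3 (mod 13).
  v = [10, 11, 9, 6, 3].
Step 2: syndromes of r = [2, 4, 8, 11, 1] (all sums mod 13).
  S_0 = Σ v_i r_i = 10·2 + 11·4 + 9·8 + 6·11 + 3·1 = 205 ≡ 10.
  S_1 = Σ v_i α_i r_i = 10·1·2 + 11·3·4 + 9·12·8 + 6·11·11 + 3·10·1 = 1772 ≡ 4.
  α_i^2 mod 13 = [1, 9, 1, 4, 9].
  S_2 = Σ v_i α_i^2 r_i = 10·1·2 + 11·9·4 + 9·1·8 + 6·4·11 + 3·9·1 = 779 ≡ 12.
  S = (10, 4, 12) ≠ 0, so r is not a codeword (an error is present).
Step 3: locate the error. For a single error e at position i, S_ℓ = v_i·e·α_i^ℓ, so α_err = S_1/S_0.
  S_0^{−1} = 10^{−1} = 4 (mod 13), so α_err = 4·4 = 16 ≡ 3 = α_2. Error position i = 2.
  Consistency check: S_2/S_1 = 12·10 = 120 ≡ 3 = α_err ✓ (single-error assumption holds).
Step 4: error magnitude e = S_0/v_2 = S_0·∏_{j≠2}(α_2 − α_j) = 10·6 = 60 ≡ 8 (mod 13).
Step 5: correct position 2: c_2 = r_2 − e = 4 − 8 ≡ 9 (mod 13). Hence c = [2, 9, 8, 11, 1].
  Check: interpolating c through the α_i gives m(x) = 5 + 10·x (degree < 2) with m(α_i) = c_i for every i, so c is indeed a codeword.


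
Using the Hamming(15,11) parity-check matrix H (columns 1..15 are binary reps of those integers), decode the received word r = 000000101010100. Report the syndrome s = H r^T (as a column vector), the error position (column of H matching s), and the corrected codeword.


s = (1, 0, 0, 0)^T, error position = 8, corrected codeword c = 000000111010100

Compute s = H r^T mod 2 one row at a time:
  s_1 = 0 + 1 + 0 + 1 + 0 + 1 + 0 + 0 = 3 ≡ 1 (mod 2).
  s_2 = 0 + 0 + 0 + 1 + 0 + 1 + 0 + 0 = 2 ≡ 0 (mod 2).
  s_3 = 0 + 0 + 0 + 1 + 0 + 1 + 0 + 0 = 2 ≡ 0 (mod 2).
  s_4 = 0 + 0 + 0 + 1 + 1 + 1 + 1 + 0 = 4 ≡ 0 (mod 2).
s = (1, 0, 0, 0)^T — this equals column 8 of H (binary 1000), so error is at position 8.
Correct: flip bit 8 of r = 000000101010100 to get c = 000000111010100.


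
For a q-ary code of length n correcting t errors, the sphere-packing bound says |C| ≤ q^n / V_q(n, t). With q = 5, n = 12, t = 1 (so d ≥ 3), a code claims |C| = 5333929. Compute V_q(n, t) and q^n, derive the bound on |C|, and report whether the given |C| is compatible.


V_q(n, t) = 49, q^n = 244140625, Hamming bound = 4982461, |C| = 5333929 > bound (violated).

Step 1: Compute V_q(n, t) = Σ_{j=0}^1 C(n, j) (q−1)^j.
  j = 0: C(12,0)·(4)^0 = 1·1 = 1.
  j = 1: C(12,1)·(4)^1 = 12·4 = 48.
  V_q(n, t) = 1 + 48 = 49.
Step 2: q^n = 5^12 = 244140625.
Step 3: Hamming bound ⌊q^n / V_q(n,t)⌋ = ⌊244140625/49⌋ = 4982461.
Step 4: Compare |C| = 5333929 to 4982461: violated.
The claimed |C| lies above the Hamming bound, so no 5-ary code of length 12 with d ≥ 3 can have 5333929 codewords.


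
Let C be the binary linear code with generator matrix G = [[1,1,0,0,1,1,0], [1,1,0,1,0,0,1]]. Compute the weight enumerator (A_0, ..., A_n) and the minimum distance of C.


Weight distribution: A_0 = 1, A_4 = 3. Minimum distance d = 4.

Enumerate all 2^2 = 4 messages m ∈ F_2^2.
For each, compute codeword c = mG in F_2^7, then tally its weight.
  m = 00 → c = 0000000, weight = 0.
  m = 10 → c = 1100110, weight = 4.
  m = 01 → c = 1101001, weight = 4.
  m = 11 → c = 0001111, weight = 4.
Tally weights:
  weight 0: 1 codewords.
  weight 4: 3 codewords.
Minimum distance d = smallest w > 0 with A_w > 0 = 4.
Sanity: Σ A_w = 4 = 2^2 = 4 ✓.


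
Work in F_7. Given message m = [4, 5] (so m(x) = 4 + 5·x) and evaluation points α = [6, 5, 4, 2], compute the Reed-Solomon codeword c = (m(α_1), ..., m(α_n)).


c = [6, 1, 3, 0]

Message polynomial: m(x) = 4 + 5·x (mod 7).
For each evaluation point α_i, compute m(α_i) mod 7:
  α_1 = 6: Horner steps 5 → 6, so m(6) = 6.
  α_2 = 5: Horner steps 5 → 1, so m(5) = 1.
  α_3 = 4: Horner steps 5 → 3, so m(4) = 3.
  α_4 = 2: Horner steps 5 → 0, so m(2) = 0.
Codeword c = [6, 1, 3, 0] ∈ F_7^4.


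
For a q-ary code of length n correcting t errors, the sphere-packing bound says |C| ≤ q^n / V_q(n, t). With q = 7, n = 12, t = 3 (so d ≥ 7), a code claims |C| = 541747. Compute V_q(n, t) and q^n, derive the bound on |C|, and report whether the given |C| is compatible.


V_q(n, t) = 49969, q^n = 13841287201, Hamming bound = 276997, |C| = 541747 > bound (violated).

Step 1: Compute V_q(n, t) = Σ_{j=0}^3 C(n, j) (q−1)^j.
  j = 0: C(12,0)·(6)^0 = 1·1 = 1.
  j = 1: C(12,1)·(6)^1 = 12·6 = 72.
  j = 2: C(12,2)·(6)^2 = 66·36 = 2376.
  j = 3: C(12,3)·(6)^3 = 220·216 = 47520.
  V_q(n, t) = 1 + 72 + 2376 + 47520 = 49969.
Step 2: q^n = 7^12 = 13841287201.
Step 3: Hamming bound ⌊q^n / V_q(n,t)⌋ = ⌊13841287201/49969⌋ = 276997.
Step 4: Compare |C| = 541747 to 276997: violated.
The claimed |C| lies above the Hamming bound, so no 7-ary code of length 12 with d ≥ 7 can have 541747 codewords.


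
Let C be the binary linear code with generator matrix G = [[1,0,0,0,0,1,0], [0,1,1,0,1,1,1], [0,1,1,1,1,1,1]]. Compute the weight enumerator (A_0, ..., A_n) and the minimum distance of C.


Weight distribution: A_0 = 1, A_1 = 1, A_2 = 1, A_3 = 1, A_5 = 2, A_6 = 2. Minimum distance d = 1.

Enumerate all 2^3 = 8 messages m ∈ F_2^3.
For each, compute codeword c = mG in F_2^7, then tally its weight.
  m = 000 → c = 0000000, weight = 0.
  m = 100 → c = 1000010, weight = 2.
  m = 010 → c = 0110111, weight = 5.
  m = 110 → c = 1110101, weight = 5.
  m = 001 → c = 0111111, weight = 6.
  m = 101 → c = 1111101, weight = 6.
  m = 011 → c = 0001000, weight = 1.
  m = 111 → c = 1001010, weight = 3.
Tally weights:
  weight 0: 1 codewords.
  weight 1: 1 codewords.
  weight 2: 1 codewords.
  weight 3: 1 codewords.
  weight 5: 2 codewords.
  weight 6: 2 codewords.
Minimum distance d = smallest w > 0 with A_w > 0 = 1.
Sanity: Σ A_w = 8 = 2^3 = 8 ✓.


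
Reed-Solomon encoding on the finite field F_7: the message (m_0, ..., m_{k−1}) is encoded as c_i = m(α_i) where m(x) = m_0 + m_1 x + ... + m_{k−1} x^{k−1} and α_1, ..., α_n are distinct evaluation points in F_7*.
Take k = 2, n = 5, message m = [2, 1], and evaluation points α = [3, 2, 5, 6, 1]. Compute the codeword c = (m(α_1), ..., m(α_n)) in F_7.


c = [5, 4, 0, 1, 3]

Message polynomial: m(x) = 2 + 1·x (mod 7).
For each evaluation point α_i, compute m(α_i) mod 7:
  α_1 = 3: Horner steps 1 → 5, so m(3) = 5.
  α_2 = 2: Horner steps 1 → 4, so m(2) = 4.
  α_3 = 5: Horner steps 1 → 0, so m(5) = 0.
  α_4 = 6: Horner steps 1 → 1, so m(6) = 1.
  α_5 = 1: Horner steps 1 → 3, so m(1) = 3.
Codeword c = [5, 4, 0, 1, 3] ∈ F_7^5.


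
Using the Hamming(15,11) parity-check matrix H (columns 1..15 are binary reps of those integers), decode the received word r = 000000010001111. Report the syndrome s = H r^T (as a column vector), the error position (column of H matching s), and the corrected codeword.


s = (1, 0, 0, 0)^T, error position = 8, corrected codeword c = 000000000001111

Compute s = H r^T mod 2 one row at a time:
  s_1 = 1 + 0 + 0 + 0 + 1 + 1 + 1 + 1 = 5 ≡ 1 (mod 2).
  s_2 = 0 + 0 + 0 + 0 + 1 + 1 + 1 + 1 = 4 ≡ 0 (mod 2).
  s_3 = 0 + 0 + 0 + 0 + 0 + 0 + 1 + 1 = 2 ≡ 0 (mod 2).
  s_4 = 0 + 0 + 0 + 0 + 0 + 0 + 1 + 1 = 2 ≡ 0 (mod 2).
s = (1, 0, 0, 0)^T — this equals column 8 of H (binary 1000), so error is at position 8.
Correct: flip bit 8 of r = 000000010001111 to get c = 000000000001111.


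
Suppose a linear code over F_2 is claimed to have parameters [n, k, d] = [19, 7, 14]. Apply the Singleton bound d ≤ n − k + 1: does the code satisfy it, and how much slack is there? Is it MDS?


Singleton RHS = n − k + 1 = 13, slack = -1, bound violated (no such code; not MDS).

Singleton bound: d ≤ n − k + 1.
Here n = 19, k = 7, so n − k + 1 = 13.
Given d = 14, check d ≤ 13: NO.
Slack = (n − k + 1) − d = -1.
The slack is negative: d = 14 exceeds n − k + 1 = 13 by 1, so the Singleton bound is violated and no linear [19, 7, 14]_2 code can exist. In particular it is not MDS (MDS requires d = n − k + 1 exactly).
Description: the claimed parameters are [19, 7, 14]_2; such a code would be impossible (violates the Singleton bound).


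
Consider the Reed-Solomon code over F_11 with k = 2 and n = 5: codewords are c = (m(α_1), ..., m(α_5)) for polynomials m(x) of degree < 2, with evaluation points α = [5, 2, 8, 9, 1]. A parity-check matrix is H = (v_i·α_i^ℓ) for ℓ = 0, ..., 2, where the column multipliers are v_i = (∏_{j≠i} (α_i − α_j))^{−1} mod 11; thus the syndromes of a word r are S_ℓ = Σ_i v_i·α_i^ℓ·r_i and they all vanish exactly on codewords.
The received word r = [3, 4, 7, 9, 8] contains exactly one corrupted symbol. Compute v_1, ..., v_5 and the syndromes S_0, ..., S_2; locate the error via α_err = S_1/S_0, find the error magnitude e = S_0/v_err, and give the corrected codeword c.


S = (10, 3, 2), error at position 3, error magnitude e = 5, c = [3, 4, 2, 9, 8].

Step 1: column multipliers v_i = (∏_{j≠i}(α_i − α_j))^{−1} mod 11.
  i = 1 (α = 5): (5−2)(5−8)(5−9)(5−1) = 3·(−3)·(−4)·4 = 144 ≡ 1, so v_1 = 1^{−1} = 1 (mod 11).
  i = 2 (α = 2): (2−5)(2−8)(2−9)(2−1) = (−3)·(−6)·(−7)·1 = −126 ≡ 6, so v_2 = 6^{−1} = 2 (mod 11).
  i = 3 (α = 8): (8−5)(8−2)(8−9)(8−1) = 3·6·(−1)·7 = −126 ≡ 6, so v_3 = 6^{−1} = 2 (mod 11).
  i = 4 (α = 9): (9−5)(9−2)(9−8)(9−1) = 4·7·1·8 = 224 ≡ 4, so v_4 = 4^{−1} = 3 (mod 11).
  i = 5 (α = 1): (1−5)(1−2)(1−8)(1−9) = (−4)·(−1)·(−7)·(−8) = 224 ≡ 4, so v_5 = 4^{−1} = 3 (mod 11).
  v = [1, 2, 2, 3, 3].
Step 2: syndromes of r = [3, 4, 7, 9, 8] (all sums mod 11).
  S_0 = Σ v_i r_i = 1·3 + 2·4 + 2·7 + 3·9 + 3·8 = 76 ≡ 10.
  S_1 = Σ v_i α_i r_i = 1·5·3 + 2·2·4 + 2·8·7 + 3·9·9 + 3·1·8 = 410 ≡ 3.
  α_i^2 mod 11 = [3, 4, 9, 4, 1].
  S_2 = Σ v_i α_i^2 r_i = 1·3·3 + 2·4·4 + 2·9·7 + 3·4·9 + 3·1·8 = 299 ≡ 2.
  S = (10, 3, 2) ≠ 0, so r is not a codeword (an error is present).
Step 3: locate the error. For a single error e at position i, S_ℓ = v_i·e·α_i^ℓ, so α_err = S_1/S_0.
  S_0^{−1} = 10^{−1} = 10 (mod 11), so α_err = 3·10 = 30 ≡ 8 = α_3. Error position i = 3.
  Consistency check: S_2/S_1 = 2·4 = 8 ≡ 8 = α_err ✓ (single-error assumption holds).
Step 4: error magnitude e = S_0/v_3 = S_0·∏_{j≠3}(α_3 − α_j) = 10·6 = 60 ≡ 5 (mod 11).
Step 5: correct position 3: c_3 = r_3 − e = 7 − 5 ≡ 2 (mod 11). Hence c = [3, 4, 2, 9, 8].
  Check: interpolating c through the α_i gives m(x) = 1 + 7·x (degree < 2) with m(α_i) = c_i for every i, so c is indeed a codeword.


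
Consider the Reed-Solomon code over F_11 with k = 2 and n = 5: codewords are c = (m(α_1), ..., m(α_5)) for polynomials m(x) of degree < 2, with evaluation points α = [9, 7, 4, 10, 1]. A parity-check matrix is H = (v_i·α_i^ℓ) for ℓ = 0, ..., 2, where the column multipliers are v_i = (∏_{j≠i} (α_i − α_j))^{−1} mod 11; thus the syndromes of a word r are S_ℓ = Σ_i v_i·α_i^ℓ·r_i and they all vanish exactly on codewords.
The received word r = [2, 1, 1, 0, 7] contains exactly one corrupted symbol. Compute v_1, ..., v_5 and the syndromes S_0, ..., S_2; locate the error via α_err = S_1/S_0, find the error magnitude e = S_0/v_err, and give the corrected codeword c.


S = (8, 1, 7), error at position 2, error magnitude e = 6, c = [2, 6, 1, 0, 7].

Step 1: column multipliers v_i = (∏_{j≠i}(α_i − α_j))^{−1} mod 11.
  i = 1 (α = 9): (9−7)(9−4)(9−10)(9−1) = 2·5·(−1)·8 = −80 ≡ 8, so v_1 = 8^{−1} = 7 (mod 11).
  i = 2 (α = 7): (7−9)(7−4)(7−10)(7−1) = (−2)·3·(−3)·6 = 108 ≡ 9, so v_2 = 9^{−1} = 5 (mod 11).
  i = 3 (α = 4): (4−9)(4−7)(4−10)(4−1) = (−5)·(−3)·(−6)·3 = −270 ≡ 5, so v_3 = 5^{−1} = 9 (mod 11).
  i = 4 (α = 10): (10−9)(10−7)(10−4)(10−1) = 1·3·6·9 = 162 ≡ 8, so v_4 = 8^{−1} = 7 (mod 11).
  i = 5 (α = 1): (1−9)(1−7)(1−4)(1−10) = (−8)·(−6)·(−3)·(−9) = 1296 ≡ 9, so v_5 = 9^{−1} = 5 (mod 11).
  v = [7, 5, 9, 7, 5].
Step 2: syndromes of r = [2, 1, 1, 0, 7] (all sums mod 11).
  S_0 = Σ v_i r_i = 7·2 + 5·1 + 9·1 + 7·0 + 5·7 = 63 ≡ 8.
  S_1 = Σ v_i α_i r_i = 7·9·2 + 5·7·1 + 9·4·1 + 7·10·0 + 5·1·7 = 232 ≡ 1.
  α_i^2 mod 11 = [4, 5, 5, 1, 1].
  S_2 = Σ v_i α_i^2 r_i = 7·4·2 + 5·5·1 + 9·5·1 + 7·1·0 + 5·1·7 = 161 ≡ 7.
  S = (8, 1, 7) ≠ 0, so r is not a codeword (an error is present).
Step 3: locate the error. For a single error e at position i, S_ℓ = v_i·e·α_i^ℓ, so α_err = S_1/S_0.
  S_0^{−1} = 8^{−1} = 7 (mod 11), so α_err = 1·7 = 7 ≡ 7 = α_2. Error position i = 2.
  Consistency check: S_2/S_1 = 7·1 = 7 ≡ 7 = α_err ✓ (single-error assumption holds).
Step 4: error magnitude e = S_0/v_2 = S_0·∏_{j≠2}(α_2 − α_j) = 8·9 = 72 ≡ 6 (mod 11).
Step 5: correct position 2: c_2 = r_2 − e = 1 − 6 ≡ 6 (mod 11). Hence c = [2, 6, 1, 0, 7].
  Check: interpolating c through the α_i gives m(x) = 9 + 9·x (degree < 2) with m(α_i) = c_i for every i, so c is indeed a codeword.


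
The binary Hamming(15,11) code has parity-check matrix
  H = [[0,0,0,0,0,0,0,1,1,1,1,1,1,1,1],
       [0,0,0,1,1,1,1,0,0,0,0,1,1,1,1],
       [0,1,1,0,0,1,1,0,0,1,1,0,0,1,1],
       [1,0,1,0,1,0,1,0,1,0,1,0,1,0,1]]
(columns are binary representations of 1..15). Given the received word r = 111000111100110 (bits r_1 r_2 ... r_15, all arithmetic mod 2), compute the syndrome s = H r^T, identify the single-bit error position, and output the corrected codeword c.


s = (1, 1, 1, 1)^T, error position = 15, corrected codeword c = 111000111100111

Compute s = H r^T mod 2 one row at a time:
  s_1 = 1 + 1 + 1 + 0 + 0 + 1 + 1 + 0 = 5 ≡ 1 (mod 2).
  s_2 = 0 + 0 + 0 + 1 + 0 + 1 + 1 + 0 = 3 ≡ 1 (mod 2).
  s_3 = 1 + 1 + 0 + 1 + 1 + 0 + 1 + 0 = 5 ≡ 1 (mod 2).
  s_4 = 1 + 1 + 0 + 1 + 1 + 0 + 1 + 0 = 5 ≡ 1 (mod 2).
s = (1, 1, 1, 1)^T — this equals column 15 of H (binary 1111), so error is at position 15.
Correct: flip bit 15 of r = 111000111100110 to get c = 111000111100111.


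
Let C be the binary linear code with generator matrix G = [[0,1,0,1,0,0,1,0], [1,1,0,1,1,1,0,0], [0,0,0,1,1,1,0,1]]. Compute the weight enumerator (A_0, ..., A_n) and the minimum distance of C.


Weight distribution: A_0 = 1, A_3 = 2, A_4 = 3, A_5 = 2. Minimum distance d = 3.

Enumerate all 2^3 = 8 messages m ∈ F_2^3.
For each, compute codeword c = mG in F_2^8, then tally its weight.
  m = 000 → c = 00000000, weight = 0.
  m = 100 → c = 01010010, weight = 3.
  m = 010 → c = 11011100, weight = 5.
  m = 110 → c = 10001110, weight = 4.
  m = 001 → c = 00011101, weight = 4.
  m = 101 → c = 01001111, weight = 5.
  m = 011 → c = 11000001, weight = 3.
  m = 111 → c = 10010011, weight = 4.
Tally weights:
  weight 0: 1 codewords.
  weight 3: 2 codewords.
  weight 4: 3 codewords.
  weight 5: 2 codewords.
Minimum distance d = smallest w > 0 with A_w > 0 = 3.
Sanity: Σ A_w = 8 = 2^3 = 8 ✓.


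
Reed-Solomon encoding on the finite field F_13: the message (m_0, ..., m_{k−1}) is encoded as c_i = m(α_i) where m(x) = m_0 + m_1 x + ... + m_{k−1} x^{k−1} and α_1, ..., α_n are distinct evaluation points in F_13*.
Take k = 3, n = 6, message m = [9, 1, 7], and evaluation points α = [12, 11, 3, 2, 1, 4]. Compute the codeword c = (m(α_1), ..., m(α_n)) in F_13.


c = [2, 9, 10, 0, 4, 8]

Message polynomial: m(x) = 9 + 1·x + 7·x^2 (mod 13).
For each evaluation point α_i, compute m(α_i) mod 13:
  α_1 = 12: Horner steps 7 → 7 → 2, so m(12) = 2.
  α_2 = 11: Horner steps 7 → 0 → 9, so m(11) = 9.
  α_3 = 3: Horner steps 7 → 9 → 10, so m(3) = 10.
  α_4 = 2: Horner steps 7 → 2 → 0, so m(2) = 0.
  α_5 = 1: Horner steps 7 → 8 → 4, so m(1) = 4.
  α_6 = 4: Horner steps 7 → 3 → 8, so m(4) = 8.
Codeword c = [2, 9, 10, 0, 4, 8] ∈ F_13^6.


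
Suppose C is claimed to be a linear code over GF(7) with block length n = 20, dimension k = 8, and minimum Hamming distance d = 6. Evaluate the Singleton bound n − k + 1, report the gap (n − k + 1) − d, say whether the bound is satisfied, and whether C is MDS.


Singleton RHS = n − k + 1 = 13, slack = 7, bound satisfied, not MDS.

Singleton bound: d ≤ n − k + 1.
Here n = 20, k = 8, so n − k + 1 = 13.
Given d = 6, check d ≤ 13: YES.
Slack = (n − k + 1) − d = 7.
The code is NOT MDS (slack = 7 > 0).
Description: the claimed parameters are [20, 8, 6]_7; such a code would be non-MDS.


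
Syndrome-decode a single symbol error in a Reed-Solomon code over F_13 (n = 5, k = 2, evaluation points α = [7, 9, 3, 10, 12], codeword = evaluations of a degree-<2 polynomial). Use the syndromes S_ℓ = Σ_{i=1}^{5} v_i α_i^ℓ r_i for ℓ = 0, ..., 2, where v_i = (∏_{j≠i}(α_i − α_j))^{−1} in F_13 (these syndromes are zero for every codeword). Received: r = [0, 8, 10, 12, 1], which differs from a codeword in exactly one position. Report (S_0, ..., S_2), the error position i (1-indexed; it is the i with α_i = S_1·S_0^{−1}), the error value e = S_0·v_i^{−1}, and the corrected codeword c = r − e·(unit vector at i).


S = (2, 11, 2), error at position 5, error magnitude e = 7, c = [0, 8, 10, 12, 7].

Step 1: column multipliers v_i = (∏_{j≠i}(α_i − α_j))^{−1} mod 13.
  i = 1 (α = 7): (7−9)(7−3)(7−10)(7−12) = (−2)·4·(−3)·(−5) = −120 ≡ 10, so v_1 = 10^{−1} = 4 (mod 13).
  i = 2 (α = 9): (9−7)(9−3)(9−10)(9−12) = 2·6·(−1)·(−3) = 36 ≡ 10, so v_2 = 10^{−1} = 4 (mod 13).
  i = 3 (α = 3): (3−7)(3−9)(3−10)(3−12) = (−4)·(−6)·(−7)·(−9) = 1512 ≡ 4, so v_3 = 4^{−1} = 10 (mod 13).
  i = 4 (α = 10): (10−7)(10−9)(10−3)(10−12) = 3·1·7·(−2) = −42 ≡ 10, so v_4 = 10^{−1} = 4 (mod 13).
  i = 5 (α = 12): (12−7)(12−9)(12−3)(12−10) = 5·3·9·2 = 270 ≡ 10, so v_5 = 10^{−1} = 4 (mod 13).
  v = [4, 4, 10, 4, 4].
Step 2: syndromes of r = [0, 8, 10, 12, 1] (all sums mod 13).
  S_0 = Σ v_i r_i = 4·0 + 4·8 + 10·10 + 4·12 + 4·1 = 184 ≡ 2.
  S_1 = Σ v_i α_i r_i = 4·7·0 + 4·9·8 + 10·3·10 + 4·10·12 + 4·12·1 = 1116 ≡ 11.
  α_i^2 mod 13 = [10, 3, 9, 9, 1].
  S_2 = Σ v_i α_i^2 r_i = 4·10·0 + 4·3·8 + 10·9·10 + 4·9·12 + 4·1·1 = 1432 ≡ 2.
  S = (2, 11, 2) ≠ 0, so r is not a codeword (an error is present).
Step 3: locate the error. For a single error e at position i, S_ℓ = v_i·e·α_i^ℓ, so α_err = S_1/S_0.
  S_0^{−1} = 2^{−1} = 7 (mod 13), so α_err = 11·7 = 77 ≡ 12 = α_5. Error position i = 5.
  Consistency check: S_2/S_1 = 2·6 = 12 ≡ 12 = α_err ✓ (single-error assumption holds).
Step 4: error magnitude e = S_0/v_5 = S_0·∏_{j≠5}(α_5 − α_j) = 2·10 = 20 ≡ 7 (mod 13).
Step 5: correct position 5: c_5 = r_5 − e = 1 − 7 ≡ 7 (mod 13). Hence c = [0, 8, 10, 12, 7].
  Check: interpolating c through the α_i gives m(x) = 11 + 4·x (degree < 2) with m(α_i) = c_i for every i, so c is indeed a codeword.


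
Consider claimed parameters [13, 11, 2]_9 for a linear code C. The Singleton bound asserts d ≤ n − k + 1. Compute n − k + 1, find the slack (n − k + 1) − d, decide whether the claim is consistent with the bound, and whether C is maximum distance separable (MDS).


Singleton RHS = n − k + 1 = 3, slack = 1, bound satisfied, not MDS.

Singleton bound: d ≤ n − k + 1.
Here n = 13, k = 11, so n − k + 1 = 3.
Given d = 2, check d ≤ 3: YES.
Slack = (n − k + 1) − d = 1.
The code is NOT MDS (slack = 1 > 0).
Description: the claimed parameters are [13, 11, 2]_9; such a code would be non-MDS.


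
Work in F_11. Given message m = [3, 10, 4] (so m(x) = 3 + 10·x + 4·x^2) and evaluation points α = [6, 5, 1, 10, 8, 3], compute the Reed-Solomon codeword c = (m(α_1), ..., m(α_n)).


c = [9, 10, 6, 8, 9, 3]

Message polynomial: m(x) = 3 + 10·x + 4·x^2 (mod 11).
For each evaluation point α_i, compute m(α_i) mod 11:
  α_1 = 6: Horner steps 4 → 1 → 9, so m(6) = 9.
  α_2 = 5: Horner steps 4 → 8 → 10, so m(5) = 10.
  α_3 = 1: Horner steps 4 → 3 → 6, so m(1) = 6.
  α_4 = 10: Horner steps 4 → 6 → 8, so m(10) = 8.
  α_5 = 8: Horner steps 4 → 9 → 9, so m(8) = 9.
  α_6 = 3: Horner steps 4 → 0 → 3, so m(3) = 3.
Codeword c = [9, 10, 6, 8, 9, 3] ∈ F_11^6.


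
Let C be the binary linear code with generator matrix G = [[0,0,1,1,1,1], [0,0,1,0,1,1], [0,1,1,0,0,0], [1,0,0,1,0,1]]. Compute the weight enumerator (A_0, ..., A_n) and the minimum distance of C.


Weight distribution: A_0 = 1, A_1 = 1, A_2 = 2, A_3 = 6, A_4 = 5, A_5 = 1. Minimum distance d = 1.

Enumerate all 2^4 = 16 messages m ∈ F_2^4.
For each, compute codeword c = mG in F_2^6, then tally its weight.
  m = 0000 → c = 000000, weight = 0.
  m = 1000 → c = 001111, weight = 4.
  m = 0100 → c = 001011, weight = 3.
  m = 1100 → c = 000100, weight = 1.
  m = 0010 → c = 011000, weight = 2.
  m = 1010 → c = 010111, weight = 4.
  m = 0110 → c = 010011, weight = 3.
  m = 1110 → c = 011100, weight = 3.
  m = 0001 → c = 100101, weight = 3.
  m = 1001 → c = 101010, weight = 3.
  m = 0101 → c = 101110, weight = 4.
  m = 1101 → c = 100001, weight = 2.
  m = 0011 → c = 111101, weight = 5.
  m = 1011 → c = 110010, weight = 3.
  m = 0111 → c = 110110, weight = 4.
  m = 1111 → c = 111001, weight = 4.
Tally weights:
  weight 0: 1 codewords.
  weight 1: 1 codewords.
  weight 2: 2 codewords.
  weight 3: 6 codewords.
  weight 4: 5 codewords.
  weight 5: 1 codewords.
Minimum distance d = smallest w > 0 with A_w > 0 = 1.
Sanity: Σ A_w = 16 = 2^4 = 16 ✓.


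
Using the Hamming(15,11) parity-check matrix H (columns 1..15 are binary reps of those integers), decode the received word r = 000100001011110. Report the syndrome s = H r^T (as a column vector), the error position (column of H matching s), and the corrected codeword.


s = (1, 0, 0, 1)^T, error position = 9, corrected codeword c = 000100000011110

Compute s = H r^T mod 2 one row at a time:
  s_1 = 0 + 1 + 0 + 1 + 1 + 1 + 1 + 0 = 5 ≡ 1 (mod 2).
  s_2 = 1 + 0 + 0 + 0 + 1 + 1 + 1 + 0 = 4 ≡ 0 (mod 2).
  s_3 = 0 + 0 + 0 + 0 + 0 + 1 + 1 + 0 = 2 ≡ 0 (mod 2).
  s_4 = 0 + 0 + 0 + 0 + 1 + 1 + 1 + 0 = 3 ≡ 1 (mod 2).
s = (1, 0, 0, 1)^T — this equals column 9 of H (binary 1001), so error is at position 9.
Correct: flip bit 9 of r = 000100001011110 to get c = 000100000011110.


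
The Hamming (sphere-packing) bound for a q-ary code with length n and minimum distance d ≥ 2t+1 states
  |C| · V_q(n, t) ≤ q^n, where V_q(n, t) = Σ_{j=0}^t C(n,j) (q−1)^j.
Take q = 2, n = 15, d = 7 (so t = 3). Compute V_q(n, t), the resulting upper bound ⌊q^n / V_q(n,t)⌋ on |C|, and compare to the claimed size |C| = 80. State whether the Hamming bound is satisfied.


V_q(n, t) = 576, q^n = 32768, Hamming bound = 56, |C| = 80 > bound (violated).

Step 1: Compute V_q(n, t) = Σ_{j=0}^3 C(n, j) (q−1)^j.
  j = 0: C(15,0)·(1)^0 = 1·1 = 1.
  j = 1: C(15,1)·(1)^1 = 15·1 = 15.
  j = 2: C(15,2)·(1)^2 = 105·1 = 105.
  j = 3: C(15,3)·(1)^3 = 455·1 = 455.
  V_q(n, t) = 1 + 15 + 105 + 455 = 576.
Step 2: q^n = 2^15 = 32768.
Step 3: Hamming bound ⌊q^n / V_q(n,t)⌋ = ⌊32768/576⌋ = 56.
Step 4: Compare |C| = 80 to 56: violated.
The claimed |C| lies above the Hamming bound, so no 2-ary code of length 15 with d ≥ 7 can have 80 codewords.


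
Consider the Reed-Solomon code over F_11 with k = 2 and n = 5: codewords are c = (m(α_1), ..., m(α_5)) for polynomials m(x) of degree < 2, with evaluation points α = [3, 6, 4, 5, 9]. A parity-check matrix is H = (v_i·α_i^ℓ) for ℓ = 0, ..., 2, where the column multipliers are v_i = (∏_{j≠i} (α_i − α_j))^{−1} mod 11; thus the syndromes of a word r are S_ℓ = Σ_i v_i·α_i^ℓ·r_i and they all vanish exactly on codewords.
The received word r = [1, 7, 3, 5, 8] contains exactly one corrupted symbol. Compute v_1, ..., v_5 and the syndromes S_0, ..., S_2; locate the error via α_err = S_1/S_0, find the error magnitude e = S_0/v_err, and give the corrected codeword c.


S = (9, 4, 3), error at position 5, error magnitude e = 6, c = [1, 7, 3, 5, 2].

Step 1: column multipliers v_i = (∏_{j≠i}(α_i − α_j))^{−1} mod 11.
  i = 1 (α = 3): (3−6)(3−4)(3−5)(3−9) = (−3)·(−1)·(−2)·(−6) = 36 ≡ 3, so v_1 = 3^{−1} = 4 (mod 11).
  i = 2 (α = 6): (6−3)(6−4)(6−5)(6−9) = 3·2·1·(−3) = −18 ≡ 4, so v_2 = 4^{−1} = 3 (mod 11).
  i = 3 (α = 4): (4−3)(4−6)(4−5)(4−9) = 1·(−2)·(−1)·(−5) = −10 ≡ 1, so v_3 = 1^{−1} = 1 (mod 11).
  i = 4 (α = 5): (5−3)(5−6)(5−4)(5−9) = 2·(−1)·1·(−4) = 8 ≡ 8, so v_4 = 8^{−1} = 7 (mod 11).
  i = 5 (α = 9): (9−3)(9−6)(9−4)(9−5) = 6·3·5·4 = 360 ≡ 8, so v_5 = 8^{−1} = 7 (mod 11).
  v = [4, 3, 1, 7, 7].
Step 2: syndromes of r = [1, 7, 3, 5, 8] (all sums mod 11).
  S_0 = Σ v_i r_i = 4·1 + 3·7 + 1·3 + 7·5 + 7·8 = 119 ≡ 9.
  S_1 = Σ v_i α_i r_i = 4·3·1 + 3·6·7 + 1·4·3 + 7·5·5 + 7·9·8 = 829 ≡ 4.
  α_i^2 mod 11 = [9, 3, 5, 3, 4].
  S_2 = Σ v_i α_i^2 r_i = 4·9·1 + 3·3·7 + 1·5·3 + 7·3·5 + 7·4·8 = 443 ≡ 3.
  S = (9, 4, 3) ≠ 0, so r is not a codeword (an error is present).
Step 3: locate the error. For a single error e at position i, S_ℓ = v_i·e·α_i^ℓ, so α_err = S_1/S_0.
  S_0^{−1} = 9^{−1} = 5 (mod 11), so α_err = 4·5 = 20 ≡ 9 = α_5. Error position i = 5.
  Consistency check: S_2/S_1 = 3·3 = 9 ≡ 9 = α_err ✓ (single-error assumption holds).
Step 4: error magnitude e = S_0/v_5 = S_0·∏_{j≠5}(α_5 − α_j) = 9·8 = 72 ≡ 6 (mod 11).
Step 5: correct position 5: c_5 = r_5 − e = 8 − 6 ≡ 2 (mod 11). Hence c = [1, 7, 3, 5, 2].
  Check: interpolating c through the α_i gives m(x) = 6 + 2·x (degree < 2) with m(α_i) = c_i for every i, so c is indeed a codeword.


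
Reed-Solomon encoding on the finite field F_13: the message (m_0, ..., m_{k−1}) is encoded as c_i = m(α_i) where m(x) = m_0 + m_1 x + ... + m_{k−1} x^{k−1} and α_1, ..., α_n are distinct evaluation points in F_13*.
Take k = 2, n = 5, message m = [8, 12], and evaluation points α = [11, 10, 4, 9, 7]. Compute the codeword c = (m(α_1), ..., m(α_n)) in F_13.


c = [10, 11, 4, 12, 1]

Message polynomial: m(x) = 8 + 12·x (mod 13).
For each evaluation point α_i, compute m(α_i) mod 13:
  α_1 = 11: Horner steps 12 → 10, so m(11) = 10.
  α_2 = 10: Horner steps 12 → 11, so m(10) = 11.
  α_3 = 4: Horner steps 12 → 4, so m(4) = 4.
  α_4 = 9: Horner steps 12 → 12, so m(9) = 12.
  α_5 = 7: Horner steps 12 → 1, so m(7) = 1.
Codeword c = [10, 11, 4, 12, 1] ∈ F_13^5.


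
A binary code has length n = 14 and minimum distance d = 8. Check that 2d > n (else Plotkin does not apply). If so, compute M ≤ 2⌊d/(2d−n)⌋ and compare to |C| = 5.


Plotkin bound M ≤ 8; given |C| = 5 ≤ bound (satisfied).

Check applicability: 2d = 16, n = 14.
2d − n = 2 > 0, so Plotkin applies.
Compute d/(2d−n) = 8/2 ≈ 4.0000.
⌊d/(2d−n)⌋ = 4.
Plotkin bound: M ≤ 2·4 = 8.
Given |C| = 5, check: satisfied.
This |C| is below the Plotkin bound.


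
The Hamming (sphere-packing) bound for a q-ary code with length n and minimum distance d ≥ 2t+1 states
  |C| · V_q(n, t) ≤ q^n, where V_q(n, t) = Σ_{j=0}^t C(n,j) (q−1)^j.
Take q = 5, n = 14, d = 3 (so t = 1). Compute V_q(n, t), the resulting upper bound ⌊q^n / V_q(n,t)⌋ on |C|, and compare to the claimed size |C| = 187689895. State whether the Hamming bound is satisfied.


V_q(n, t) = 57, q^n = 6103515625, Hamming bound = 107079221, |C| = 187689895 > bound (violated).

Step 1: Compute V_q(n, t) = Σ_{j=0}^1 C(n, j) (q−1)^j.
  j = 0: C(14,0)·(4)^0 = 1·1 = 1.
  j = 1: C(14,1)·(4)^1 = 14·4 = 56.
  V_q(n, t) = 1 + 56 = 57.
Step 2: q^n = 5^14 = 6103515625.
Step 3: Hamming bound ⌊q^n / V_q(n,t)⌋ = ⌊6103515625/57⌋ = 107079221.
Step 4: Compare |C| = 187689895 to 107079221: violated.
The claimed |C| lies above the Hamming bound, so no 5-ary code of length 14 with d ≥ 3 can have 187689895 codewords.


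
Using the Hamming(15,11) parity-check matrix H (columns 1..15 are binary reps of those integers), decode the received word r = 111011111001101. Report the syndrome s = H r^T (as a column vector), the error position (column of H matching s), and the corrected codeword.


s = (1, 0, 1, 1)^T, error position = 11, corrected codeword c = 111011111011101

Compute s = H r^T mod 2 one row at a time:
  s_1 = 1 + 1 + 0 + 0 + 1 + 1 + 0 + 1 = 5 ≡ 1 (mod 2).
  s_2 = 0 + 1 + 1 + 1 + 1 + 1 + 0 + 1 = 6 ≡ 0 (mod 2).
  s_3 = 1 + 1 + 1 + 1 + 0 + 0 + 0 + 1 = 5 ≡ 1 (mod 2).
  s_4 = 1 + 1 + 1 + 1 + 1 + 0 + 1 + 1 = 7 ≡ 1 (mod 2).
s = (1, 0, 1, 1)^T — this equals column 11 of H (binary 1011), so error is at position 11.
Correct: flip bit 11 of r = 111011111001101 to get c = 111011111011101.


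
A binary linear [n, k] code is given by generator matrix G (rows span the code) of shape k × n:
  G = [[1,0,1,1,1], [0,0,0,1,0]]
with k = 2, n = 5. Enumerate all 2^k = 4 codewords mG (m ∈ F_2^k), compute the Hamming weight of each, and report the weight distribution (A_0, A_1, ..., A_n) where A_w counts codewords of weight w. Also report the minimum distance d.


Weight distribution: A_0 = 1, A_1 = 1, A_3 = 1, A_4 = 1. Minimum distance d = 1.

Enumerate all 2^2 = 4 messages m ∈ F_2^2.
For each, compute codeword c = mG in F_2^5, then tally its weight.
  m = 00 → c = 00000, weight = 0.
  m = 10 → c = 10111, weight = 4.
  m = 01 → c = 00010, weight = 1.
  m = 11 → c = 10101, weight = 3.
Tally weights:
  weight 0: 1 codewords.
  weight 1: 1 codewords.
  weight 3: 1 codewords.
  weight 4: 1 codewords.
Minimum distance d = smallest w > 0 with A_w > 0 = 1.
Sanity: Σ A_w = 4 = 2^2 = 4 ✓.


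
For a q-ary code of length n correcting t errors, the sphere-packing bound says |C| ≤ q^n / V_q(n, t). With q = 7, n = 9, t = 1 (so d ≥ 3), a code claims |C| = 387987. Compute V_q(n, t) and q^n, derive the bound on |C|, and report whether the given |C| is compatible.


V_q(n, t) = 55, q^n = 40353607, Hamming bound = 733701, |C| = 387987 ≤ bound (satisfied).

Step 1: Compute V_q(n, t) = Σ_{j=0}^1 C(n, j) (q−1)^j.
  j = 0: C(9,0)·(6)^0 = 1·1 = 1.
  j = 1: C(9,1)·(6)^1 = 9·6 = 54.
  V_q(n, t) = 1 + 54 = 55.
Step 2: q^n = 7^9 = 40353607.
Step 3: Hamming bound ⌊q^n / V_q(n,t)⌋ = ⌊40353607/55⌋ = 733701.
Step 4: Compare |C| = 387987 to 733701: satisfied.
The claimed |C| lies below the Hamming bound.
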